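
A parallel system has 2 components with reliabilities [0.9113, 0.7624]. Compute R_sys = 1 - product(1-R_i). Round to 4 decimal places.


Components: [0.9113, 0.7624]
(1 - 0.9113) = 0.0887, running product = 0.0887
(1 - 0.7624) = 0.2376, running product = 0.0211
Product of (1-R_i) = 0.0211
R_sys = 1 - 0.0211 = 0.9789

0.9789


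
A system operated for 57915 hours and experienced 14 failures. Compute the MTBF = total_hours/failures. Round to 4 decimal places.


total_hours = 57915
failures = 14
MTBF = 57915 / 14
MTBF = 4136.7857

4136.7857


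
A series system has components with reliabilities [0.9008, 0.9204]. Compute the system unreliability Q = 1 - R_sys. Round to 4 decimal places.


Components: [0.9008, 0.9204]
After component 1: product = 0.9008
After component 2: product = 0.8291
R_sys = 0.8291
Q = 1 - 0.8291 = 0.1709

0.1709


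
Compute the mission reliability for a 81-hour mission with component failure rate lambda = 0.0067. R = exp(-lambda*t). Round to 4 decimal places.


lambda = 0.0067
mission_time = 81
lambda * t = 0.0067 * 81 = 0.5427
R = exp(-0.5427)
R = 0.5812

0.5812


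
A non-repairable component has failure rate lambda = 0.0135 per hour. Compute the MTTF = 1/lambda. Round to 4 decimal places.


lambda = 0.0135
MTTF = 1 / 0.0135
MTTF = 74.0741

74.0741


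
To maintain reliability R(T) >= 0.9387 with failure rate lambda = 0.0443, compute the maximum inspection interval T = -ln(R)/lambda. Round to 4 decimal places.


R_target = 0.9387
lambda = 0.0443
-ln(0.9387) = 0.0633
T = 0.0633 / 0.0443
T = 1.428

1.428


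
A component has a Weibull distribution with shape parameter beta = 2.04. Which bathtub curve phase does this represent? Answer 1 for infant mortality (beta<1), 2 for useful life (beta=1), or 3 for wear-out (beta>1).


beta = 2.04
Compare beta to 1:
beta < 1 => infant mortality (phase 1)
beta = 1 => useful life (phase 2)
beta > 1 => wear-out (phase 3)
Since beta = 2.04, this is wear-out (increasing failure rate)
Phase = 3

3


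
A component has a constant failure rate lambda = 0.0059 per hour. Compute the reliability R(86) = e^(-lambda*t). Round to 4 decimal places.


lambda = 0.0059
t = 86
lambda * t = 0.5074
R(t) = e^(-0.5074)
R(t) = 0.6021

0.6021


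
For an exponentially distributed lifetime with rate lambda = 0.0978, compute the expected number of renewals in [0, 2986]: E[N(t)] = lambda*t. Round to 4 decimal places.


lambda = 0.0978
t = 2986
E[N(t)] = lambda * t
E[N(t)] = 0.0978 * 2986
E[N(t)] = 292.0308

292.0308


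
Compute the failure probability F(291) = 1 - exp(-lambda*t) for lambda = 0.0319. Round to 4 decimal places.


lambda = 0.0319, t = 291
lambda * t = 9.2829
exp(-9.2829) = 0.0001
F(t) = 1 - 0.0001
F(t) = 0.9999

0.9999


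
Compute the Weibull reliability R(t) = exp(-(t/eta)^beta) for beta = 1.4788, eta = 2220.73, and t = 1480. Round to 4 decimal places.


beta = 1.4788, eta = 2220.73, t = 1480
t/eta = 1480 / 2220.73 = 0.6664
(t/eta)^beta = 0.6664^1.4788 = 0.5488
R(t) = exp(-0.5488)
R(t) = 0.5777

0.5777


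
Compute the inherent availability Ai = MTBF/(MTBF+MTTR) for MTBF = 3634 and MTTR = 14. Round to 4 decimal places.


MTBF = 3634
MTTR = 14
MTBF + MTTR = 3648
Ai = 3634 / 3648
Ai = 0.9962

0.9962


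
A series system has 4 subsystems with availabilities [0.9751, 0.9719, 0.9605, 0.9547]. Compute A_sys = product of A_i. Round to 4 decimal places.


Subsystems: [0.9751, 0.9719, 0.9605, 0.9547]
After subsystem 1 (A=0.9751): product = 0.9751
After subsystem 2 (A=0.9719): product = 0.9477
After subsystem 3 (A=0.9605): product = 0.9103
After subsystem 4 (A=0.9547): product = 0.869
A_sys = 0.869

0.869


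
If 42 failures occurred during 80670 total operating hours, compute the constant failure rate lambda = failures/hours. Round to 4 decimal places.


failures = 42
total_hours = 80670
lambda = 42 / 80670
lambda = 0.0005

0.0005


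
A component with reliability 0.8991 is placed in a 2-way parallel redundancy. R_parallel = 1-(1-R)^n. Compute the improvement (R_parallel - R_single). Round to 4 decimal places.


R_single = 0.8991, n = 2
1 - R_single = 0.1009
(1 - R_single)^n = 0.1009^2 = 0.0102
R_parallel = 1 - 0.0102 = 0.9898
Improvement = 0.9898 - 0.8991
Improvement = 0.0907

0.0907


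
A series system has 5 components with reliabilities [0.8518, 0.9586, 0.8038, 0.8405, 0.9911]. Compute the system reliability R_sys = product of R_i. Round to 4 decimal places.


Components: [0.8518, 0.9586, 0.8038, 0.8405, 0.9911]
After component 1 (R=0.8518): product = 0.8518
After component 2 (R=0.9586): product = 0.8165
After component 3 (R=0.8038): product = 0.6563
After component 4 (R=0.8405): product = 0.5516
After component 5 (R=0.9911): product = 0.5467
R_sys = 0.5467

0.5467


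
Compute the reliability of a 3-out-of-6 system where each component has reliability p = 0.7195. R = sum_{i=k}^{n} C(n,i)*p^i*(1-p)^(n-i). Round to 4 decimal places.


k = 3, n = 6, p = 0.7195
i=3: C(6,3)=20 * 0.7195^3 * 0.2805^3 = 0.1644
i=4: C(6,4)=15 * 0.7195^4 * 0.2805^2 = 0.3163
i=5: C(6,5)=6 * 0.7195^5 * 0.2805^1 = 0.3245
i=6: C(6,6)=1 * 0.7195^6 * 0.2805^0 = 0.1387
R = sum of terms = 0.9439

0.9439


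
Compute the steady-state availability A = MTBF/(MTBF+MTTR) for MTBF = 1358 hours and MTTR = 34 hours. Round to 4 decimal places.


MTBF = 1358
MTTR = 34
MTBF + MTTR = 1392
A = 1358 / 1392
A = 0.9756

0.9756


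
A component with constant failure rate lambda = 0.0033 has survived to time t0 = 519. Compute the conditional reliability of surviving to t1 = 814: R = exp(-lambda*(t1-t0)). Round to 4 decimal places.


lambda = 0.0033
t0 = 519, t1 = 814
t1 - t0 = 295
lambda * (t1-t0) = 0.0033 * 295 = 0.9735
R = exp(-0.9735)
R = 0.3778

0.3778


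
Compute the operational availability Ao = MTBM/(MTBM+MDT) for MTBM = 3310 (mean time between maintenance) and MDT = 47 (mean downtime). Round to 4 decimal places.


MTBM = 3310
MDT = 47
MTBM + MDT = 3357
Ao = 3310 / 3357
Ao = 0.986

0.986


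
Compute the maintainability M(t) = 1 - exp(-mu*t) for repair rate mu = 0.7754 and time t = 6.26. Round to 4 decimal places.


mu = 0.7754, t = 6.26
mu * t = 0.7754 * 6.26 = 4.854
exp(-4.854) = 0.0078
M(t) = 1 - 0.0078
M(t) = 0.9922

0.9922


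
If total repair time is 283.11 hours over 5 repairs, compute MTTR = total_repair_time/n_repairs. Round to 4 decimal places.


total_repair_time = 283.11
n_repairs = 5
MTTR = 283.11 / 5
MTTR = 56.622

56.622


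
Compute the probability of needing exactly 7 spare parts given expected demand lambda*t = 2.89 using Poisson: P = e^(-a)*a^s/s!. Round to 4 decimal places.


a = 2.89, s = 7
e^(-a) = e^(-2.89) = 0.0556
a^s = 2.89^7 = 1683.7783
s! = 5040
P = 0.0556 * 1683.7783 / 5040
P = 0.0186

0.0186


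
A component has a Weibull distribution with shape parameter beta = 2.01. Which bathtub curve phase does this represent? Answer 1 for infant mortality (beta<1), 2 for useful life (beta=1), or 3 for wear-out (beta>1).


beta = 2.01
Compare beta to 1:
beta < 1 => infant mortality (phase 1)
beta = 1 => useful life (phase 2)
beta > 1 => wear-out (phase 3)
Since beta = 2.01, this is wear-out (increasing failure rate)
Phase = 3

3


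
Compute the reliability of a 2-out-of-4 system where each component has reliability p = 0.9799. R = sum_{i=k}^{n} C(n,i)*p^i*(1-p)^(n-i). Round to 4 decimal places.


k = 2, n = 4, p = 0.9799
i=2: C(4,2)=6 * 0.9799^2 * 0.0201^2 = 0.0023
i=3: C(4,3)=4 * 0.9799^3 * 0.0201^1 = 0.0756
i=4: C(4,4)=1 * 0.9799^4 * 0.0201^0 = 0.922
R = sum of terms = 1.0

1.0


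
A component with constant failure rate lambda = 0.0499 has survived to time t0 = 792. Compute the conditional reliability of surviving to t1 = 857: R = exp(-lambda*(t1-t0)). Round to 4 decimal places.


lambda = 0.0499
t0 = 792, t1 = 857
t1 - t0 = 65
lambda * (t1-t0) = 0.0499 * 65 = 3.2435
R = exp(-3.2435)
R = 0.039

0.039


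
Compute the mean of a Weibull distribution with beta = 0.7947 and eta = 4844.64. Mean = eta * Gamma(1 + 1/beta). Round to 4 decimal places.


beta = 0.7947, eta = 4844.64
1/beta = 1.2583
1 + 1/beta = 2.2583
Gamma(2.2583) = 1.1384
Mean = 4844.64 * 1.1384
Mean = 5515.3605

5515.3605


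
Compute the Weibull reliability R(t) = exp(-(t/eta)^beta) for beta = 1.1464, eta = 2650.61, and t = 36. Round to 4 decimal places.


beta = 1.1464, eta = 2650.61, t = 36
t/eta = 36 / 2650.61 = 0.0136
(t/eta)^beta = 0.0136^1.1464 = 0.0072
R(t) = exp(-0.0072)
R(t) = 0.9928

0.9928


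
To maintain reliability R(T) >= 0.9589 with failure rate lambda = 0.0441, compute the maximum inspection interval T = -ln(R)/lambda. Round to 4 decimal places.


R_target = 0.9589
lambda = 0.0441
-ln(0.9589) = 0.042
T = 0.042 / 0.0441
T = 0.9517

0.9517


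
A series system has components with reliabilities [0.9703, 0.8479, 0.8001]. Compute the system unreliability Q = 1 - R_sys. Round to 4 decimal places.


Components: [0.9703, 0.8479, 0.8001]
After component 1: product = 0.9703
After component 2: product = 0.8227
After component 3: product = 0.6583
R_sys = 0.6583
Q = 1 - 0.6583 = 0.3417

0.3417


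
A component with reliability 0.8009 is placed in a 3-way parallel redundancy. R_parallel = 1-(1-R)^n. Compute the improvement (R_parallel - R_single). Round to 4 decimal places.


R_single = 0.8009, n = 3
1 - R_single = 0.1991
(1 - R_single)^n = 0.1991^3 = 0.0079
R_parallel = 1 - 0.0079 = 0.9921
Improvement = 0.9921 - 0.8009
Improvement = 0.1912

0.1912


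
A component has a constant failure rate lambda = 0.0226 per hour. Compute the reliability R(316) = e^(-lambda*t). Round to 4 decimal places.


lambda = 0.0226
t = 316
lambda * t = 7.1416
R(t) = e^(-7.1416)
R(t) = 0.0008

0.0008


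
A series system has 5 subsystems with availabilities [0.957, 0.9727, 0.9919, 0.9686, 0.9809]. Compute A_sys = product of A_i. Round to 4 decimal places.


Subsystems: [0.957, 0.9727, 0.9919, 0.9686, 0.9809]
After subsystem 1 (A=0.957): product = 0.957
After subsystem 2 (A=0.9727): product = 0.9309
After subsystem 3 (A=0.9919): product = 0.9233
After subsystem 4 (A=0.9686): product = 0.8943
After subsystem 5 (A=0.9809): product = 0.8773
A_sys = 0.8773

0.8773


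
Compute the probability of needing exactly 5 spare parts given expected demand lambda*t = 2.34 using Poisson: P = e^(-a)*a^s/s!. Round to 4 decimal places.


a = 2.34, s = 5
e^(-a) = e^(-2.34) = 0.0963
a^s = 2.34^5 = 70.1583
s! = 120
P = 0.0963 * 70.1583 / 120
P = 0.0563

0.0563


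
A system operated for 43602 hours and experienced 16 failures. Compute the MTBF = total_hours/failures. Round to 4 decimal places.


total_hours = 43602
failures = 16
MTBF = 43602 / 16
MTBF = 2725.125

2725.125


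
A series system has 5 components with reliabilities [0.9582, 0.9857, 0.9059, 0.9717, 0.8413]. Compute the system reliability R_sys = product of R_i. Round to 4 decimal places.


Components: [0.9582, 0.9857, 0.9059, 0.9717, 0.8413]
After component 1 (R=0.9582): product = 0.9582
After component 2 (R=0.9857): product = 0.9445
After component 3 (R=0.9059): product = 0.8556
After component 4 (R=0.9717): product = 0.8314
After component 5 (R=0.8413): product = 0.6995
R_sys = 0.6995

0.6995


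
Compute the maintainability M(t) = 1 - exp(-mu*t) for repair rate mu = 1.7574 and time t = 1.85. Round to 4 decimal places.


mu = 1.7574, t = 1.85
mu * t = 1.7574 * 1.85 = 3.2512
exp(-3.2512) = 0.0387
M(t) = 1 - 0.0387
M(t) = 0.9613

0.9613


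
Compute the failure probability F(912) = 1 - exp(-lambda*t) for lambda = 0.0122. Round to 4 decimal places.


lambda = 0.0122, t = 912
lambda * t = 11.1264
exp(-11.1264) = 0.0
F(t) = 1 - 0.0
F(t) = 1.0

1.0


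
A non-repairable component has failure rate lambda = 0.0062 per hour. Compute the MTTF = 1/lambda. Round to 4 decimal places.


lambda = 0.0062
MTTF = 1 / 0.0062
MTTF = 161.2903

161.2903


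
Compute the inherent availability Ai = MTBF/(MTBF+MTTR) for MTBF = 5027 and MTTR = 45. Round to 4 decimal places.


MTBF = 5027
MTTR = 45
MTBF + MTTR = 5072
Ai = 5027 / 5072
Ai = 0.9911

0.9911


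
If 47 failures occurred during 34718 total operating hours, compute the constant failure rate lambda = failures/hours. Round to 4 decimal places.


failures = 47
total_hours = 34718
lambda = 47 / 34718
lambda = 0.0014

0.0014


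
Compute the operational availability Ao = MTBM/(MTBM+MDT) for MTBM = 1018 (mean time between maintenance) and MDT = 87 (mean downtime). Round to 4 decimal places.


MTBM = 1018
MDT = 87
MTBM + MDT = 1105
Ao = 1018 / 1105
Ao = 0.9213

0.9213


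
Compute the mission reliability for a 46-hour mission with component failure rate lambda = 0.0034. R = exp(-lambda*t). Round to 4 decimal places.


lambda = 0.0034
mission_time = 46
lambda * t = 0.0034 * 46 = 0.1564
R = exp(-0.1564)
R = 0.8552

0.8552


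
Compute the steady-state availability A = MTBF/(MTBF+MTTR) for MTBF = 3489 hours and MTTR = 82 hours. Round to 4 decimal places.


MTBF = 3489
MTTR = 82
MTBF + MTTR = 3571
A = 3489 / 3571
A = 0.977

0.977


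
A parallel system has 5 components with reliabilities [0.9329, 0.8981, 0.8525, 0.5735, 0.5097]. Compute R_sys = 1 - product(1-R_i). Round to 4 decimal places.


Components: [0.9329, 0.8981, 0.8525, 0.5735, 0.5097]
(1 - 0.9329) = 0.0671, running product = 0.0671
(1 - 0.8981) = 0.1019, running product = 0.0068
(1 - 0.8525) = 0.1475, running product = 0.001
(1 - 0.5735) = 0.4265, running product = 0.0004
(1 - 0.5097) = 0.4903, running product = 0.0002
Product of (1-R_i) = 0.0002
R_sys = 1 - 0.0002 = 0.9998

0.9998


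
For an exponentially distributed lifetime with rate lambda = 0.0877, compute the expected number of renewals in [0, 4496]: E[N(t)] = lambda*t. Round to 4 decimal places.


lambda = 0.0877
t = 4496
E[N(t)] = lambda * t
E[N(t)] = 0.0877 * 4496
E[N(t)] = 394.2992

394.2992


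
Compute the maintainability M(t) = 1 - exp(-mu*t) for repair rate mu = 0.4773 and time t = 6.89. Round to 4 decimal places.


mu = 0.4773, t = 6.89
mu * t = 0.4773 * 6.89 = 3.2886
exp(-3.2886) = 0.0373
M(t) = 1 - 0.0373
M(t) = 0.9627

0.9627


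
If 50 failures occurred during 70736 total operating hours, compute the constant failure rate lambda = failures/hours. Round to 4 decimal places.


failures = 50
total_hours = 70736
lambda = 50 / 70736
lambda = 0.0007

0.0007


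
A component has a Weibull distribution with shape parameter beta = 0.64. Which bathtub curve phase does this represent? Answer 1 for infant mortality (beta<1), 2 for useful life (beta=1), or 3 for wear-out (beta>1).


beta = 0.64
Compare beta to 1:
beta < 1 => infant mortality (phase 1)
beta = 1 => useful life (phase 2)
beta > 1 => wear-out (phase 3)
Since beta = 0.64, this is infant mortality (decreasing failure rate)
Phase = 1

1


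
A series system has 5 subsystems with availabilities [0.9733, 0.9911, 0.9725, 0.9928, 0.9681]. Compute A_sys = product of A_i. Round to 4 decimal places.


Subsystems: [0.9733, 0.9911, 0.9725, 0.9928, 0.9681]
After subsystem 1 (A=0.9733): product = 0.9733
After subsystem 2 (A=0.9911): product = 0.9646
After subsystem 3 (A=0.9725): product = 0.9381
After subsystem 4 (A=0.9928): product = 0.9314
After subsystem 5 (A=0.9681): product = 0.9016
A_sys = 0.9016

0.9016


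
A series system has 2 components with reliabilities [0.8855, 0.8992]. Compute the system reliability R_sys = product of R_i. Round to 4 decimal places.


Components: [0.8855, 0.8992]
After component 1 (R=0.8855): product = 0.8855
After component 2 (R=0.8992): product = 0.7962
R_sys = 0.7962

0.7962


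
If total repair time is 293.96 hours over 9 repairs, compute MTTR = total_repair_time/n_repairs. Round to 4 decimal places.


total_repair_time = 293.96
n_repairs = 9
MTTR = 293.96 / 9
MTTR = 32.6622

32.6622


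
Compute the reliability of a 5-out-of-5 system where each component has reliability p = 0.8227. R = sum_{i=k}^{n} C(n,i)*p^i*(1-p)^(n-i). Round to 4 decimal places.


k = 5, n = 5, p = 0.8227
i=5: C(5,5)=1 * 0.8227^5 * 0.1773^0 = 0.3769
R = sum of terms = 0.3769

0.3769


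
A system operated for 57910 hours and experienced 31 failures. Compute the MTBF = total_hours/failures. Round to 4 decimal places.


total_hours = 57910
failures = 31
MTBF = 57910 / 31
MTBF = 1868.0645

1868.0645


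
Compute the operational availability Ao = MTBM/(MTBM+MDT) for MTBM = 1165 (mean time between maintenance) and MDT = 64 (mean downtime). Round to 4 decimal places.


MTBM = 1165
MDT = 64
MTBM + MDT = 1229
Ao = 1165 / 1229
Ao = 0.9479

0.9479


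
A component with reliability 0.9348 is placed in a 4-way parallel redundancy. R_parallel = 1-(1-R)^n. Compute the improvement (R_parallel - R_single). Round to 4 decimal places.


R_single = 0.9348, n = 4
1 - R_single = 0.0652
(1 - R_single)^n = 0.0652^4 = 0.0
R_parallel = 1 - 0.0 = 1.0
Improvement = 1.0 - 0.9348
Improvement = 0.0652

0.0652


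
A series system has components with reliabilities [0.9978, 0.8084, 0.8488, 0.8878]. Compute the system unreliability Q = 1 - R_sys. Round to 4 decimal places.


Components: [0.9978, 0.8084, 0.8488, 0.8878]
After component 1: product = 0.9978
After component 2: product = 0.8066
After component 3: product = 0.6847
After component 4: product = 0.6078
R_sys = 0.6078
Q = 1 - 0.6078 = 0.3922

0.3922


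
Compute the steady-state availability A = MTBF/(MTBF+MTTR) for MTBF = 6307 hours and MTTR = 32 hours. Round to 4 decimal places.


MTBF = 6307
MTTR = 32
MTBF + MTTR = 6339
A = 6307 / 6339
A = 0.995

0.995


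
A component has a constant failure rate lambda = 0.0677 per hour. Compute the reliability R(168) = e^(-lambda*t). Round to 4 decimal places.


lambda = 0.0677
t = 168
lambda * t = 11.3736
R(t) = e^(-11.3736)
R(t) = 0.0

0.0


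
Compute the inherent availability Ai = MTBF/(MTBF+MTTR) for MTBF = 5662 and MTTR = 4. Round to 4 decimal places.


MTBF = 5662
MTTR = 4
MTBF + MTTR = 5666
Ai = 5662 / 5666
Ai = 0.9993

0.9993


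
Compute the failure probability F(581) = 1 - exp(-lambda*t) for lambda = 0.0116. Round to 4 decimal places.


lambda = 0.0116, t = 581
lambda * t = 6.7396
exp(-6.7396) = 0.0012
F(t) = 1 - 0.0012
F(t) = 0.9988

0.9988


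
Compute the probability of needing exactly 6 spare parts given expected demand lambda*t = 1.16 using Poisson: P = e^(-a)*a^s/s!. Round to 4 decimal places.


a = 1.16, s = 6
e^(-a) = e^(-1.16) = 0.3135
a^s = 1.16^6 = 2.4364
s! = 720
P = 0.3135 * 2.4364 / 720
P = 0.0011

0.0011


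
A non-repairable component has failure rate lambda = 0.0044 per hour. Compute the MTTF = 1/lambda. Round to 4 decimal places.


lambda = 0.0044
MTTF = 1 / 0.0044
MTTF = 227.2727

227.2727


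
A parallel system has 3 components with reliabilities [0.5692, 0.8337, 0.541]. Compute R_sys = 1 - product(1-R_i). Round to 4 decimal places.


Components: [0.5692, 0.8337, 0.541]
(1 - 0.5692) = 0.4308, running product = 0.4308
(1 - 0.8337) = 0.1663, running product = 0.0716
(1 - 0.541) = 0.459, running product = 0.0329
Product of (1-R_i) = 0.0329
R_sys = 1 - 0.0329 = 0.9671

0.9671


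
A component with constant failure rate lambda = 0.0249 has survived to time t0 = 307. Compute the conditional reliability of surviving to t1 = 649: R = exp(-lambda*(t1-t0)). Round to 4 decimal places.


lambda = 0.0249
t0 = 307, t1 = 649
t1 - t0 = 342
lambda * (t1-t0) = 0.0249 * 342 = 8.5158
R = exp(-8.5158)
R = 0.0002

0.0002


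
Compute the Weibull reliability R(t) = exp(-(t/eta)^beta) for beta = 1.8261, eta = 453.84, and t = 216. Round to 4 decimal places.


beta = 1.8261, eta = 453.84, t = 216
t/eta = 216 / 453.84 = 0.4759
(t/eta)^beta = 0.4759^1.8261 = 0.2577
R(t) = exp(-0.2577)
R(t) = 0.7728

0.7728


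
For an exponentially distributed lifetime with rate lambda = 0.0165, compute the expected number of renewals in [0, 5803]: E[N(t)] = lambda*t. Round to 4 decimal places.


lambda = 0.0165
t = 5803
E[N(t)] = lambda * t
E[N(t)] = 0.0165 * 5803
E[N(t)] = 95.7495

95.7495


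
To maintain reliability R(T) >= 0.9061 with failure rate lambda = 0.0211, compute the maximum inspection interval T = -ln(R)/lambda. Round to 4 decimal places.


R_target = 0.9061
lambda = 0.0211
-ln(0.9061) = 0.0986
T = 0.0986 / 0.0211
T = 4.6733

4.6733


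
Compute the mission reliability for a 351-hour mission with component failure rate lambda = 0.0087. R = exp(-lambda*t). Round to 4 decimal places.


lambda = 0.0087
mission_time = 351
lambda * t = 0.0087 * 351 = 3.0537
R = exp(-3.0537)
R = 0.0472

0.0472


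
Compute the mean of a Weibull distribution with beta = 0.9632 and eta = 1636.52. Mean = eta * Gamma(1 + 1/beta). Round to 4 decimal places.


beta = 0.9632, eta = 1636.52
1/beta = 1.0382
1 + 1/beta = 2.0382
Gamma(2.0382) = 1.0168
Mean = 1636.52 * 1.0168
Mean = 1663.946

1663.946


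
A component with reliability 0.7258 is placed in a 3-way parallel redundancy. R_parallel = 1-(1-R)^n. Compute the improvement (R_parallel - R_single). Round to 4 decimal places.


R_single = 0.7258, n = 3
1 - R_single = 0.2742
(1 - R_single)^n = 0.2742^3 = 0.0206
R_parallel = 1 - 0.0206 = 0.9794
Improvement = 0.9794 - 0.7258
Improvement = 0.2536

0.2536


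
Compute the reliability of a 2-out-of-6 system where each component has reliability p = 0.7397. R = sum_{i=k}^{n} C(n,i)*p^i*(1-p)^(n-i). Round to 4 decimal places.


k = 2, n = 6, p = 0.7397
i=2: C(6,2)=15 * 0.7397^2 * 0.2603^4 = 0.0377
i=3: C(6,3)=20 * 0.7397^3 * 0.2603^3 = 0.1428
i=4: C(6,4)=15 * 0.7397^4 * 0.2603^2 = 0.3043
i=5: C(6,5)=6 * 0.7397^5 * 0.2603^1 = 0.3459
i=6: C(6,6)=1 * 0.7397^6 * 0.2603^0 = 0.1638
R = sum of terms = 0.9944

0.9944


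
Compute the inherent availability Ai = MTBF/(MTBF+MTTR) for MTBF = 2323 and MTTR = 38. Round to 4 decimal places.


MTBF = 2323
MTTR = 38
MTBF + MTTR = 2361
Ai = 2323 / 2361
Ai = 0.9839

0.9839


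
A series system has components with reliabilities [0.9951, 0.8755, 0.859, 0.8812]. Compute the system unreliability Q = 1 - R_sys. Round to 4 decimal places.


Components: [0.9951, 0.8755, 0.859, 0.8812]
After component 1: product = 0.9951
After component 2: product = 0.8712
After component 3: product = 0.7484
After component 4: product = 0.6595
R_sys = 0.6595
Q = 1 - 0.6595 = 0.3405

0.3405


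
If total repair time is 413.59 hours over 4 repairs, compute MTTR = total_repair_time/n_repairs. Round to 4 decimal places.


total_repair_time = 413.59
n_repairs = 4
MTTR = 413.59 / 4
MTTR = 103.3975

103.3975


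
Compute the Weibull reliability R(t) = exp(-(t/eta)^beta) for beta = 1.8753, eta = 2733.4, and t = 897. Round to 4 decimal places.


beta = 1.8753, eta = 2733.4, t = 897
t/eta = 897 / 2733.4 = 0.3282
(t/eta)^beta = 0.3282^1.8753 = 0.1237
R(t) = exp(-0.1237)
R(t) = 0.8836

0.8836


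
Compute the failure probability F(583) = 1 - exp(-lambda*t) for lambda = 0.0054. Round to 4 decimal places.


lambda = 0.0054, t = 583
lambda * t = 3.1482
exp(-3.1482) = 0.0429
F(t) = 1 - 0.0429
F(t) = 0.9571

0.9571


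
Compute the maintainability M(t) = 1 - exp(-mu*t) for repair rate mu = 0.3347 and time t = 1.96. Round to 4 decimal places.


mu = 0.3347, t = 1.96
mu * t = 0.3347 * 1.96 = 0.656
exp(-0.656) = 0.5189
M(t) = 1 - 0.5189
M(t) = 0.4811

0.4811


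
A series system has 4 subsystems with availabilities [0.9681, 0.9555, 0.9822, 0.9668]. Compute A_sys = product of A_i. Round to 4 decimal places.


Subsystems: [0.9681, 0.9555, 0.9822, 0.9668]
After subsystem 1 (A=0.9681): product = 0.9681
After subsystem 2 (A=0.9555): product = 0.925
After subsystem 3 (A=0.9822): product = 0.9086
After subsystem 4 (A=0.9668): product = 0.8784
A_sys = 0.8784

0.8784


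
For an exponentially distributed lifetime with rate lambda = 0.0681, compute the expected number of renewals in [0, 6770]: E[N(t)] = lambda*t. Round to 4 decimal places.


lambda = 0.0681
t = 6770
E[N(t)] = lambda * t
E[N(t)] = 0.0681 * 6770
E[N(t)] = 461.037

461.037


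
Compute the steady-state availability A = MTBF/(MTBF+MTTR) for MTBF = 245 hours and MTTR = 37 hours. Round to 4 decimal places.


MTBF = 245
MTTR = 37
MTBF + MTTR = 282
A = 245 / 282
A = 0.8688

0.8688


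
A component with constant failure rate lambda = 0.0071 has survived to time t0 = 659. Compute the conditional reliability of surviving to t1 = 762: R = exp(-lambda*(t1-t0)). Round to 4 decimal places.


lambda = 0.0071
t0 = 659, t1 = 762
t1 - t0 = 103
lambda * (t1-t0) = 0.0071 * 103 = 0.7313
R = exp(-0.7313)
R = 0.4813

0.4813


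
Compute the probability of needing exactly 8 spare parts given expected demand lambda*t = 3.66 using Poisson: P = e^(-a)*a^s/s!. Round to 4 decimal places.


a = 3.66, s = 8
e^(-a) = e^(-3.66) = 0.0257
a^s = 3.66^8 = 32199.467
s! = 40320
P = 0.0257 * 32199.467 / 40320
P = 0.0205

0.0205


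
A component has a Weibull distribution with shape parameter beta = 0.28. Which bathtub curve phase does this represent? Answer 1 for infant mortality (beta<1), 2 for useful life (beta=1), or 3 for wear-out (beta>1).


beta = 0.28
Compare beta to 1:
beta < 1 => infant mortality (phase 1)
beta = 1 => useful life (phase 2)
beta > 1 => wear-out (phase 3)
Since beta = 0.28, this is infant mortality (decreasing failure rate)
Phase = 1

1


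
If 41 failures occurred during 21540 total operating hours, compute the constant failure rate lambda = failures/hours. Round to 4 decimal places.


failures = 41
total_hours = 21540
lambda = 41 / 21540
lambda = 0.0019

0.0019


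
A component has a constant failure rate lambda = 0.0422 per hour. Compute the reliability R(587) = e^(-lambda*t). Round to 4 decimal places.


lambda = 0.0422
t = 587
lambda * t = 24.7714
R(t) = e^(-24.7714)
R(t) = 0.0

0.0


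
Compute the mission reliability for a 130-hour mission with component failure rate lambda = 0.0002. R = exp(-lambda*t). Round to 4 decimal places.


lambda = 0.0002
mission_time = 130
lambda * t = 0.0002 * 130 = 0.026
R = exp(-0.026)
R = 0.9743

0.9743


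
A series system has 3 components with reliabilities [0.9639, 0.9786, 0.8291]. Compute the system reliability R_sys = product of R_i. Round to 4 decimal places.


Components: [0.9639, 0.9786, 0.8291]
After component 1 (R=0.9639): product = 0.9639
After component 2 (R=0.9786): product = 0.9433
After component 3 (R=0.8291): product = 0.7821
R_sys = 0.7821

0.7821


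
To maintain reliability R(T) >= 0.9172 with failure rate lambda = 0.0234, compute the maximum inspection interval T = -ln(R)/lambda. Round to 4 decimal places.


R_target = 0.9172
lambda = 0.0234
-ln(0.9172) = 0.0864
T = 0.0864 / 0.0234
T = 3.6936

3.6936


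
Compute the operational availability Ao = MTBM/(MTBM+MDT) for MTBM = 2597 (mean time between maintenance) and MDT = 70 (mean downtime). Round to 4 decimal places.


MTBM = 2597
MDT = 70
MTBM + MDT = 2667
Ao = 2597 / 2667
Ao = 0.9738

0.9738


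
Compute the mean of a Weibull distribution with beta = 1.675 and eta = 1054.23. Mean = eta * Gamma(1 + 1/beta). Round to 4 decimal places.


beta = 1.675, eta = 1054.23
1/beta = 0.597
1 + 1/beta = 1.597
Gamma(1.597) = 0.8932
Mean = 1054.23 * 0.8932
Mean = 941.6199

941.6199


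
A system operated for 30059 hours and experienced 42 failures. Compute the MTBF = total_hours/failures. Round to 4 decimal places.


total_hours = 30059
failures = 42
MTBF = 30059 / 42
MTBF = 715.6905

715.6905


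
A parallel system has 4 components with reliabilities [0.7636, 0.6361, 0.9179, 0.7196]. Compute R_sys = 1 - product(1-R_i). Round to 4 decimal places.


Components: [0.7636, 0.6361, 0.9179, 0.7196]
(1 - 0.7636) = 0.2364, running product = 0.2364
(1 - 0.6361) = 0.3639, running product = 0.086
(1 - 0.9179) = 0.0821, running product = 0.0071
(1 - 0.7196) = 0.2804, running product = 0.002
Product of (1-R_i) = 0.002
R_sys = 1 - 0.002 = 0.998

0.998


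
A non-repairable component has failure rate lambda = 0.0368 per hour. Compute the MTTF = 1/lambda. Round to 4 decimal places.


lambda = 0.0368
MTTF = 1 / 0.0368
MTTF = 27.1739

27.1739


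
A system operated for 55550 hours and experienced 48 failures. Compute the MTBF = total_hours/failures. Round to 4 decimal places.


total_hours = 55550
failures = 48
MTBF = 55550 / 48
MTBF = 1157.2917

1157.2917


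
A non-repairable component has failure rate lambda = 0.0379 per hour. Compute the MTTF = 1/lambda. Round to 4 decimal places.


lambda = 0.0379
MTTF = 1 / 0.0379
MTTF = 26.3852

26.3852


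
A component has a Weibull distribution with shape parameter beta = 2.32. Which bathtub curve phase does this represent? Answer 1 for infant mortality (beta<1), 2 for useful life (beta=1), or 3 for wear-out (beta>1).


beta = 2.32
Compare beta to 1:
beta < 1 => infant mortality (phase 1)
beta = 1 => useful life (phase 2)
beta > 1 => wear-out (phase 3)
Since beta = 2.32, this is wear-out (increasing failure rate)
Phase = 3

3


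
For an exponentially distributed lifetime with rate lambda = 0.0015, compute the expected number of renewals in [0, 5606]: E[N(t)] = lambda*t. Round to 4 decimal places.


lambda = 0.0015
t = 5606
E[N(t)] = lambda * t
E[N(t)] = 0.0015 * 5606
E[N(t)] = 8.409

8.409


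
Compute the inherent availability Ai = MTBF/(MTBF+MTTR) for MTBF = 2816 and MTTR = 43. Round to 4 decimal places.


MTBF = 2816
MTTR = 43
MTBF + MTTR = 2859
Ai = 2816 / 2859
Ai = 0.985

0.985


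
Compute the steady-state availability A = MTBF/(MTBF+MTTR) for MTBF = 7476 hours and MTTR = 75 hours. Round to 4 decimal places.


MTBF = 7476
MTTR = 75
MTBF + MTTR = 7551
A = 7476 / 7551
A = 0.9901

0.9901


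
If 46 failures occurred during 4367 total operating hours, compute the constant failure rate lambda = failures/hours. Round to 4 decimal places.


failures = 46
total_hours = 4367
lambda = 46 / 4367
lambda = 0.0105

0.0105


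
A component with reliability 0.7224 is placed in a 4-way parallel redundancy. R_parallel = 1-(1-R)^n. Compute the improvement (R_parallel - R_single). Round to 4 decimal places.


R_single = 0.7224, n = 4
1 - R_single = 0.2776
(1 - R_single)^n = 0.2776^4 = 0.0059
R_parallel = 1 - 0.0059 = 0.9941
Improvement = 0.9941 - 0.7224
Improvement = 0.2717

0.2717


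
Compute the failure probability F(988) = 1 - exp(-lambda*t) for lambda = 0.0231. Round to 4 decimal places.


lambda = 0.0231, t = 988
lambda * t = 22.8228
exp(-22.8228) = 0.0
F(t) = 1 - 0.0
F(t) = 1.0

1.0


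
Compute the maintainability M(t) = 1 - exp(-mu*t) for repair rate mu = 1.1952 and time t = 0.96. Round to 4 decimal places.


mu = 1.1952, t = 0.96
mu * t = 1.1952 * 0.96 = 1.1474
exp(-1.1474) = 0.3175
M(t) = 1 - 0.3175
M(t) = 0.6825

0.6825


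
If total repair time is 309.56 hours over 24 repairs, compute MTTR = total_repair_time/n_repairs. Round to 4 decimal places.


total_repair_time = 309.56
n_repairs = 24
MTTR = 309.56 / 24
MTTR = 12.8983

12.8983


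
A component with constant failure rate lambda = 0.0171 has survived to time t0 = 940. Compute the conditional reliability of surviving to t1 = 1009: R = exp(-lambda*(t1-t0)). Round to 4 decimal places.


lambda = 0.0171
t0 = 940, t1 = 1009
t1 - t0 = 69
lambda * (t1-t0) = 0.0171 * 69 = 1.1799
R = exp(-1.1799)
R = 0.3073

0.3073


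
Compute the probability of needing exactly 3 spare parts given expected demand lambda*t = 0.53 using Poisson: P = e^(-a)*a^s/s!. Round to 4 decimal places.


a = 0.53, s = 3
e^(-a) = e^(-0.53) = 0.5886
a^s = 0.53^3 = 0.1489
s! = 6
P = 0.5886 * 0.1489 / 6
P = 0.0146

0.0146


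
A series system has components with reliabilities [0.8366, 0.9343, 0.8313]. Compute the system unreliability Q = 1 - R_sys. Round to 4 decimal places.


Components: [0.8366, 0.9343, 0.8313]
After component 1: product = 0.8366
After component 2: product = 0.7816
After component 3: product = 0.6498
R_sys = 0.6498
Q = 1 - 0.6498 = 0.3502

0.3502


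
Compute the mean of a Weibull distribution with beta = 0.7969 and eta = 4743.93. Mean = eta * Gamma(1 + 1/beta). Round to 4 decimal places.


beta = 0.7969, eta = 4743.93
1/beta = 1.2549
1 + 1/beta = 2.2549
Gamma(2.2549) = 1.1362
Mean = 4743.93 * 1.1362
Mean = 5389.9077

5389.9077


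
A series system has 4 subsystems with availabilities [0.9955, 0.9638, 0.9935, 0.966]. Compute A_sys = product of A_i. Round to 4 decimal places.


Subsystems: [0.9955, 0.9638, 0.9935, 0.966]
After subsystem 1 (A=0.9955): product = 0.9955
After subsystem 2 (A=0.9638): product = 0.9595
After subsystem 3 (A=0.9935): product = 0.9532
After subsystem 4 (A=0.966): product = 0.9208
A_sys = 0.9208

0.9208


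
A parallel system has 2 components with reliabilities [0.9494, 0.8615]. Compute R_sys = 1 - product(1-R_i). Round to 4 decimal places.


Components: [0.9494, 0.8615]
(1 - 0.9494) = 0.0506, running product = 0.0506
(1 - 0.8615) = 0.1385, running product = 0.007
Product of (1-R_i) = 0.007
R_sys = 1 - 0.007 = 0.993

0.993


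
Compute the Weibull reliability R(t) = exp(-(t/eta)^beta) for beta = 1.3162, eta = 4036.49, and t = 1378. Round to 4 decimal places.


beta = 1.3162, eta = 4036.49, t = 1378
t/eta = 1378 / 4036.49 = 0.3414
(t/eta)^beta = 0.3414^1.3162 = 0.243
R(t) = exp(-0.243)
R(t) = 0.7842

0.7842


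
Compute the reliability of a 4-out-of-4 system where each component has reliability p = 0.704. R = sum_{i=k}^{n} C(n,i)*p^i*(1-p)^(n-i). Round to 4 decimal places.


k = 4, n = 4, p = 0.704
i=4: C(4,4)=1 * 0.704^4 * 0.296^0 = 0.2456
R = sum of terms = 0.2456

0.2456


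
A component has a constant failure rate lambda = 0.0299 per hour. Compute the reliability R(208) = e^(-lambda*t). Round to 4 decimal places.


lambda = 0.0299
t = 208
lambda * t = 6.2192
R(t) = e^(-6.2192)
R(t) = 0.002

0.002


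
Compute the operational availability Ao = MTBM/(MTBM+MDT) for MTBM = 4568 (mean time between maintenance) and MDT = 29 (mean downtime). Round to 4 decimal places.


MTBM = 4568
MDT = 29
MTBM + MDT = 4597
Ao = 4568 / 4597
Ao = 0.9937

0.9937


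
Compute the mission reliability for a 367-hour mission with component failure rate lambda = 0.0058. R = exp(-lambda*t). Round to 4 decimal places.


lambda = 0.0058
mission_time = 367
lambda * t = 0.0058 * 367 = 2.1286
R = exp(-2.1286)
R = 0.119

0.119


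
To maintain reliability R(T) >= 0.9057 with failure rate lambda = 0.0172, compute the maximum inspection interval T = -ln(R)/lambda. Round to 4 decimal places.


R_target = 0.9057
lambda = 0.0172
-ln(0.9057) = 0.099
T = 0.099 / 0.0172
T = 5.7586

5.7586


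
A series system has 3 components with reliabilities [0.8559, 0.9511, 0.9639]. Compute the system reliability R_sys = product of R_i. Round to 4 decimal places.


Components: [0.8559, 0.9511, 0.9639]
After component 1 (R=0.8559): product = 0.8559
After component 2 (R=0.9511): product = 0.814
After component 3 (R=0.9639): product = 0.7847
R_sys = 0.7847

0.7847


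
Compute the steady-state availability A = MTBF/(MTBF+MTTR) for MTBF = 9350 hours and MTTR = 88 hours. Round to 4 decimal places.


MTBF = 9350
MTTR = 88
MTBF + MTTR = 9438
A = 9350 / 9438
A = 0.9907

0.9907


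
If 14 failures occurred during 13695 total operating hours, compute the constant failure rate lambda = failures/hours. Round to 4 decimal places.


failures = 14
total_hours = 13695
lambda = 14 / 13695
lambda = 0.001

0.001


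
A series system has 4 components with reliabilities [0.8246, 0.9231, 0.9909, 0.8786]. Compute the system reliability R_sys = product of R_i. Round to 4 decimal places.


Components: [0.8246, 0.9231, 0.9909, 0.8786]
After component 1 (R=0.8246): product = 0.8246
After component 2 (R=0.9231): product = 0.7612
After component 3 (R=0.9909): product = 0.7543
After component 4 (R=0.8786): product = 0.6627
R_sys = 0.6627

0.6627


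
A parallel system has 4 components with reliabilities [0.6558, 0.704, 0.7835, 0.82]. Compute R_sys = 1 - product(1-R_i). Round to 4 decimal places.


Components: [0.6558, 0.704, 0.7835, 0.82]
(1 - 0.6558) = 0.3442, running product = 0.3442
(1 - 0.704) = 0.296, running product = 0.1019
(1 - 0.7835) = 0.2165, running product = 0.0221
(1 - 0.82) = 0.18, running product = 0.004
Product of (1-R_i) = 0.004
R_sys = 1 - 0.004 = 0.996

0.996


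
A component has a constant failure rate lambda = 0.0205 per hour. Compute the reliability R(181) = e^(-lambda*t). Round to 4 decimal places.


lambda = 0.0205
t = 181
lambda * t = 3.7105
R(t) = e^(-3.7105)
R(t) = 0.0245

0.0245


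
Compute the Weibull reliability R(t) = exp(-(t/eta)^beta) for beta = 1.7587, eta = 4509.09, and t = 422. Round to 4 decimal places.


beta = 1.7587, eta = 4509.09, t = 422
t/eta = 422 / 4509.09 = 0.0936
(t/eta)^beta = 0.0936^1.7587 = 0.0155
R(t) = exp(-0.0155)
R(t) = 0.9846

0.9846


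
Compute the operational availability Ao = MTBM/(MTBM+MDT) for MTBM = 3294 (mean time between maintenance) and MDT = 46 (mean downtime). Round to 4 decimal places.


MTBM = 3294
MDT = 46
MTBM + MDT = 3340
Ao = 3294 / 3340
Ao = 0.9862

0.9862


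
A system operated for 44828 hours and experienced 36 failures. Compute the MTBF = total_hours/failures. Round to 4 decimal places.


total_hours = 44828
failures = 36
MTBF = 44828 / 36
MTBF = 1245.2222

1245.2222


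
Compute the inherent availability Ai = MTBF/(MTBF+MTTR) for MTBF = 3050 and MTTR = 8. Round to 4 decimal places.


MTBF = 3050
MTTR = 8
MTBF + MTTR = 3058
Ai = 3050 / 3058
Ai = 0.9974

0.9974


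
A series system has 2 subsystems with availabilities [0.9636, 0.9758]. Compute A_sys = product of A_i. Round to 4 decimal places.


Subsystems: [0.9636, 0.9758]
After subsystem 1 (A=0.9636): product = 0.9636
After subsystem 2 (A=0.9758): product = 0.9403
A_sys = 0.9403

0.9403


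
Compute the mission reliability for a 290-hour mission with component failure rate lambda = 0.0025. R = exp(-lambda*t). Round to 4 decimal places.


lambda = 0.0025
mission_time = 290
lambda * t = 0.0025 * 290 = 0.725
R = exp(-0.725)
R = 0.4843

0.4843


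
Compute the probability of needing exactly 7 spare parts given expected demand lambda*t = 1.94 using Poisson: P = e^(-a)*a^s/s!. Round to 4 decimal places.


a = 1.94, s = 7
e^(-a) = e^(-1.94) = 0.1437
a^s = 1.94^7 = 103.4218
s! = 5040
P = 0.1437 * 103.4218 / 5040
P = 0.0029

0.0029


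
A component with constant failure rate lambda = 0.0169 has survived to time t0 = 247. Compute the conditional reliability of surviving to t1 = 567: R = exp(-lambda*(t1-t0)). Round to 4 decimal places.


lambda = 0.0169
t0 = 247, t1 = 567
t1 - t0 = 320
lambda * (t1-t0) = 0.0169 * 320 = 5.408
R = exp(-5.408)
R = 0.0045

0.0045


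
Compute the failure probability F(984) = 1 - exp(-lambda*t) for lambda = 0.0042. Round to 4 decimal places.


lambda = 0.0042, t = 984
lambda * t = 4.1328
exp(-4.1328) = 0.016
F(t) = 1 - 0.016
F(t) = 0.984

0.984


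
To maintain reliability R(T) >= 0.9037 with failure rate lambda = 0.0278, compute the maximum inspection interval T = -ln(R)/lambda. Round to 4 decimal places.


R_target = 0.9037
lambda = 0.0278
-ln(0.9037) = 0.1013
T = 0.1013 / 0.0278
T = 3.6424

3.6424


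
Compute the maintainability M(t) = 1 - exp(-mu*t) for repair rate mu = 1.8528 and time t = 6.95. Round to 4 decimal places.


mu = 1.8528, t = 6.95
mu * t = 1.8528 * 6.95 = 12.877
exp(-12.877) = 0.0
M(t) = 1 - 0.0
M(t) = 1.0

1.0


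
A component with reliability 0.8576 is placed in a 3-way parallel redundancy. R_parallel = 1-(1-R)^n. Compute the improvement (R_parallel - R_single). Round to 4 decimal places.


R_single = 0.8576, n = 3
1 - R_single = 0.1424
(1 - R_single)^n = 0.1424^3 = 0.0029
R_parallel = 1 - 0.0029 = 0.9971
Improvement = 0.9971 - 0.8576
Improvement = 0.1395

0.1395


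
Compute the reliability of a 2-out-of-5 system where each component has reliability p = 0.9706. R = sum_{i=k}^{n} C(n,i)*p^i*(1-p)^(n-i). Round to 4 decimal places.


k = 2, n = 5, p = 0.9706
i=2: C(5,2)=10 * 0.9706^2 * 0.0294^3 = 0.0002
i=3: C(5,3)=10 * 0.9706^3 * 0.0294^2 = 0.0079
i=4: C(5,4)=5 * 0.9706^4 * 0.0294^1 = 0.1305
i=5: C(5,5)=1 * 0.9706^5 * 0.0294^0 = 0.8614
R = sum of terms = 1.0

1.0
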